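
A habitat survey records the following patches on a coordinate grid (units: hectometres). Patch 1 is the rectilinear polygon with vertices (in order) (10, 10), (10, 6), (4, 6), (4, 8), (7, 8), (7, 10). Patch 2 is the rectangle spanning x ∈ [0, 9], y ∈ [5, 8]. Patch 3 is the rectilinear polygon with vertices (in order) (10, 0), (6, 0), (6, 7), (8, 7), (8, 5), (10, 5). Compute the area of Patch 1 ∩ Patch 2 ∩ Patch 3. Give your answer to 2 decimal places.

2.00

The intersection is the polygon with vertices (6,6), (6,7), (8,7), (8,6).
By the shoelace formula its area is 2.00.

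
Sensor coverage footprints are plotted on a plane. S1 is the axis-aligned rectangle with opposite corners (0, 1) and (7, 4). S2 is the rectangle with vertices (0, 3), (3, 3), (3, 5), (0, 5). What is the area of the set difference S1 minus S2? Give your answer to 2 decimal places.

18.00

|S1∩S2|: x∈[0,3], y∈[3,4] → 3·1 = 3.
|S1| = 21.
|S1 ∖ S2| = |S1| − |S1∩S2| = 21 − 3 = 18.00.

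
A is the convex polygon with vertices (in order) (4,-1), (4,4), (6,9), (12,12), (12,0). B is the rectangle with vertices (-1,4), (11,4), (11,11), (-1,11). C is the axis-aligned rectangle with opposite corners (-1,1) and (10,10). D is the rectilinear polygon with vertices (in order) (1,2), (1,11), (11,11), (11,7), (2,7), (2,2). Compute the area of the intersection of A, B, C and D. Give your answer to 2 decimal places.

The intersection is the polygon with vertices (10,10), (10,7), (5.2,7), (6,9), (8,10).
By the shoelace formula its area is 11.80.

11.80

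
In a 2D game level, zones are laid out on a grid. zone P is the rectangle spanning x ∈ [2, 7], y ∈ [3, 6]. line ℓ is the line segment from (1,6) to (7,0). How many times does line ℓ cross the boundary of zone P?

The segment meets the boundary at (4,3), (2,5).

2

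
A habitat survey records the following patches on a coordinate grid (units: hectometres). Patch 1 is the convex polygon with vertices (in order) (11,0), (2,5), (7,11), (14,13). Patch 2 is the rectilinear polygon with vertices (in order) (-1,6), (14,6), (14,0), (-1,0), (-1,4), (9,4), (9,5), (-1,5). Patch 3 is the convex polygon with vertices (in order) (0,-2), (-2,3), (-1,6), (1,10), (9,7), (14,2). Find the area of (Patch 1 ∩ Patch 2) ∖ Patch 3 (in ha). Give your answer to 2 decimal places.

3.25

|Patch 1 ∩ Patch 2| = 29.1372.
|(Patch 1 ∩ Patch 2) ∩ Patch 3| = 25.8895.
|(Patch 1 ∩ Patch 2) ∖ Patch 3| = 29.1372 − 25.8895 = 3.25.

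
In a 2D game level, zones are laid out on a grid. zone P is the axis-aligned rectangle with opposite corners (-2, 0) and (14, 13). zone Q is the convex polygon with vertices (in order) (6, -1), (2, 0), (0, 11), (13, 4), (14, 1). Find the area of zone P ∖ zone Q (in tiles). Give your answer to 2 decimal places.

|zone P| = 208, |zone P∩zone Q| = 87.
|zone P ∖ zone Q| = |zone P| − |zone P∩zone Q| = 208 − 87 = 121.00.

121.00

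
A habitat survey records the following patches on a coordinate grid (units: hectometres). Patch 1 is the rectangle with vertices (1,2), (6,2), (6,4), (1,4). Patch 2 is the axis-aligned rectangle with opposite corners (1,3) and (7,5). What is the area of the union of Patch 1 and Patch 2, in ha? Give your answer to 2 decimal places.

17.00

By inclusion–exclusion:
Individual areas: |Patch 1| = 10, |Patch 2| = 12.
|Patch 1∩Patch 2|: x∈[1,6], y∈[3,4] → 5·1 = 5.
|Patch 1 ∪ Patch 2| = 22 − 5 = 17.00.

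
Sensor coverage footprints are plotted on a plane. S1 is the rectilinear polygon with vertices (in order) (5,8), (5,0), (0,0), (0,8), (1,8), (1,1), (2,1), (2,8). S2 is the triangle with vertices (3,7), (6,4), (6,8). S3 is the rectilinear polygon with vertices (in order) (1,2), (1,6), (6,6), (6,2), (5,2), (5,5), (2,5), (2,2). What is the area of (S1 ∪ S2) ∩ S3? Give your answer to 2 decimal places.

4.50

|S1 ∪ S2| = 36.3333.
|(S1 ∪ S2) ∩ S3| = 4.50.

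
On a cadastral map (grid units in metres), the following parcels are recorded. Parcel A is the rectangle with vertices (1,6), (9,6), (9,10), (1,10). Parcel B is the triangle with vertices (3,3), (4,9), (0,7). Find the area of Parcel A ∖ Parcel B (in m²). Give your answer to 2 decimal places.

|Parcel A| = 32, |Parcel A∩Parcel B| = 6.
|Parcel A ∖ Parcel B| = |Parcel A| − |Parcel A∩Parcel B| = 32 − 6 = 26.00.

26.00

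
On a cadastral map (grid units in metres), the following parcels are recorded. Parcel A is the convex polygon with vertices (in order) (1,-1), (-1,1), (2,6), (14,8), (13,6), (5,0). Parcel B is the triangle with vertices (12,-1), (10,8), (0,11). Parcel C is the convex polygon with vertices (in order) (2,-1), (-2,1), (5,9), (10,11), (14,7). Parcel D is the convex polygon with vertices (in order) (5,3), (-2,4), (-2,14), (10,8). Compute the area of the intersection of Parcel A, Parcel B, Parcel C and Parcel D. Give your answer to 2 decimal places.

5.21

The intersection is the polygon with vertices (4.571,6.429), (9.2,7.2), (6.5,4.5).
By the shoelace formula its area is 5.21.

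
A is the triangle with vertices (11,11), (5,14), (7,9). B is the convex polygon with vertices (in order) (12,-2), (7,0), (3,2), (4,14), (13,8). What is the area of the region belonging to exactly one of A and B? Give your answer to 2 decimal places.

104.38

|A| = 12, |B| = 105, |A∩B| = 6.3117.
|A △ B| = |A| + |B| − 2·|A∩B| = 12 + 105 − 12.6234 = 104.38.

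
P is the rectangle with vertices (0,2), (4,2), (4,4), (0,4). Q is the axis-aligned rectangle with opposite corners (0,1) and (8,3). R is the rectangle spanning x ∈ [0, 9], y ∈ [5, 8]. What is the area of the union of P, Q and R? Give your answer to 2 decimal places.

By inclusion–exclusion:
Individual areas: |P| = 8, |Q| = 16, |R| = 27.
|P∩Q|: x∈[0,4], y∈[2,3] → 4·1 = 4.
|P∩R| = 0 (no overlap).
|Q∩R| = 0 (no overlap).
|P∩Q∩R| = 0.
|P ∪ Q ∪ R| = 51 − 4 + 0 = 47.00.

47.00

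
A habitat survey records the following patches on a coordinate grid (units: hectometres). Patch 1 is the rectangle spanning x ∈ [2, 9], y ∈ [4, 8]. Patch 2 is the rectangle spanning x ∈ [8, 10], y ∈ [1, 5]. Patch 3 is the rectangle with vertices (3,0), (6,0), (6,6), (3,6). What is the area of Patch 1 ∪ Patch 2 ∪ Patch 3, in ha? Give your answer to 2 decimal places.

47.00

By inclusion–exclusion:
Individual areas: |Patch 1| = 28, |Patch 2| = 8, |Patch 3| = 18.
|Patch 1∩Patch 2|: x∈[8,9], y∈[4,5] → 1·1 = 1.
|Patch 1∩Patch 3|: x∈[3,6], y∈[4,6] → 3·2 = 6.
|Patch 2∩Patch 3| = 0 (no overlap).
|Patch 1∩Patch 2∩Patch 3| = 0.
|Patch 1 ∪ Patch 2 ∪ Patch 3| = 54 − 7 + 0 = 47.00.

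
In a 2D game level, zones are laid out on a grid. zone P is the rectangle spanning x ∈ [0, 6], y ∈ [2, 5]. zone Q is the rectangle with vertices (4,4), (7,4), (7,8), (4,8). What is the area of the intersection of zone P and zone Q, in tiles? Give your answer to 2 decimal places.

2.00

|zone P∩zone Q|: x∈[4,6], y∈[4,5] → 2·1 = 2.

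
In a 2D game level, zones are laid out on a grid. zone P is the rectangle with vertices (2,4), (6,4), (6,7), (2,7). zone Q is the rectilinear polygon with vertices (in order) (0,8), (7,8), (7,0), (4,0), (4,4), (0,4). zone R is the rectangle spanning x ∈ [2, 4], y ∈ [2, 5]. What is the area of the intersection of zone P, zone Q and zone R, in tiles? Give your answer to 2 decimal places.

2.00

The intersection is the polygon with vertices (2,4), (2,5), (4,5), (4,4).
By the shoelace formula its area is 2.00.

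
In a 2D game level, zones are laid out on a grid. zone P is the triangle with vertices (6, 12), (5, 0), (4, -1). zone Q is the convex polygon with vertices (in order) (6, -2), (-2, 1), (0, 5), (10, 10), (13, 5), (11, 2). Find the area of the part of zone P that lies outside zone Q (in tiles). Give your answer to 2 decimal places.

0.64

|zone P| = 5.5, |zone P∩zone Q| = 4.8623.
|zone P ∖ zone Q| = |zone P| − |zone P∩zone Q| = 5.5 − 4.8623 = 0.64.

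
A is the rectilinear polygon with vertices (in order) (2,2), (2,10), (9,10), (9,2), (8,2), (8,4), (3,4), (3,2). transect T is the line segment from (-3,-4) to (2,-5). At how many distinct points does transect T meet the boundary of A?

The segment lies entirely outside A and never meets its boundary.

0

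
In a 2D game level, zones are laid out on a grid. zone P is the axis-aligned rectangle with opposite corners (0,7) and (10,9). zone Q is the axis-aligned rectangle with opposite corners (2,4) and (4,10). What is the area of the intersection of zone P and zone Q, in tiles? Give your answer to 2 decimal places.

4.00

|zone P∩zone Q|: x∈[2,4], y∈[7,9] → 2·2 = 4.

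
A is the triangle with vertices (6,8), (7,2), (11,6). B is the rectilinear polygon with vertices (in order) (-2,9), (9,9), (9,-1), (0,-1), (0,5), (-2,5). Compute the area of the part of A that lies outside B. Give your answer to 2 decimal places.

2.80

|A| = 14, |A∩B| = 11.2.
|A ∖ B| = |A| − |A∩B| = 14 − 11.2 = 2.80.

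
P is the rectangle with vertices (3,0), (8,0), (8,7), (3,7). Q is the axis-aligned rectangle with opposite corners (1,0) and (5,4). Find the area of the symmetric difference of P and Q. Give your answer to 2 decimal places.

|P∩Q|: x∈[3,5], y∈[0,4] → 2·4 = 8.
|P △ Q| = |P| + |Q| − 2·|P∩Q| = 35 + 16 − 16 = 35.00.

35.00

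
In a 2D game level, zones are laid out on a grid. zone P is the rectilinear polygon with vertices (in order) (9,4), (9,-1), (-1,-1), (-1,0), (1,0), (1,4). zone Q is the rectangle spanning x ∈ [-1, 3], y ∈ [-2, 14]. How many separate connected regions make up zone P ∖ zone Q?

zone P ∖ zone Q is a single connected region.

1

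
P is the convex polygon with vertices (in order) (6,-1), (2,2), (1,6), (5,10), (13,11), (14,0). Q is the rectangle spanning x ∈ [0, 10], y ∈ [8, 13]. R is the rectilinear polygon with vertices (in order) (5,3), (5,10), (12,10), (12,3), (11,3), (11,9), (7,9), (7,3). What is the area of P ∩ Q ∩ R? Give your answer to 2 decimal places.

7.00

The intersection is the polygon with vertices (10,9), (7,9), (7,8), (5,8), (5,10), (10,10).
By the shoelace formula its area is 7.00.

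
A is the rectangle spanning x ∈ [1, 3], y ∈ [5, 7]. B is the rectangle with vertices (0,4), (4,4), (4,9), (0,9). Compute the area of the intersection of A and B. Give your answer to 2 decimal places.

4.00

|A∩B|: x∈[1,3], y∈[5,7] → 2·2 = 4.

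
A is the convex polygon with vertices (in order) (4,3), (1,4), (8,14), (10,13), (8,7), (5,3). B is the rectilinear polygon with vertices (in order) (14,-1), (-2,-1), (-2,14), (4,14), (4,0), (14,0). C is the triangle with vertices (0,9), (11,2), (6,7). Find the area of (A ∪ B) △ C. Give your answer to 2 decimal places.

129.98

|A ∪ B| = 133.5714.
|(A ∪ B) ∩ C| = 6.7956.
|(A ∪ B) △ C| = 133.5714 + 10 − 13.5912 = 129.98.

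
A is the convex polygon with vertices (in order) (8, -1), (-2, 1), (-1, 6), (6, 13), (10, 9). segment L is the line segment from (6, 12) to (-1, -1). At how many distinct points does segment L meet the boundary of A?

The segment meets the boundary at (-0.125,0.625).

1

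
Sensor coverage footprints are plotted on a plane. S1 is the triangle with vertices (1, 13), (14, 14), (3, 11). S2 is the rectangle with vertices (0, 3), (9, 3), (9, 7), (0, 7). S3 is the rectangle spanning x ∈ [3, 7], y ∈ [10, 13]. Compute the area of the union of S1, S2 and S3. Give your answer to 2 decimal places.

By inclusion–exclusion:
Individual areas: |S1| = 14, |S2| = 36, |S3| = 12.
|S1∩S2| = 0.
|S1∩S3| = 5.8182.
|S2∩S3| = 0 (no overlap).
|S1∩S2∩S3| = 0.
|S1 ∪ S2 ∪ S3| = 62 − 5.8182 + 0 = 56.18.

56.18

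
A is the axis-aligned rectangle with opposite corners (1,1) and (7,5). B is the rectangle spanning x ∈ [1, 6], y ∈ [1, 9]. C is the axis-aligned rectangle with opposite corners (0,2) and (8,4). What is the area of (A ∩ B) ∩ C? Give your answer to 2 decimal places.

The region (A ∩ B) ∩ C is the polygon with vertices (6,2), (1,2), (1,4), (6,4).
By the shoelace formula its area is 10.00.

10.00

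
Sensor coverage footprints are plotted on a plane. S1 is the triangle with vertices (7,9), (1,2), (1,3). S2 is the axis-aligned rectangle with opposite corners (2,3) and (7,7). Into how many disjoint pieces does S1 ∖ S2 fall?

S1 ∖ S2 splits into 2 disjoint pieces (area 0.2857, area 0.9167).

2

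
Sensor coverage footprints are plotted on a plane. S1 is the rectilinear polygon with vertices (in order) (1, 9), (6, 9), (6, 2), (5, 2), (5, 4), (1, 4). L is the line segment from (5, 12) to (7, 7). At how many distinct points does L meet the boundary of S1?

0

The segment lies entirely outside S1 and never meets its boundary.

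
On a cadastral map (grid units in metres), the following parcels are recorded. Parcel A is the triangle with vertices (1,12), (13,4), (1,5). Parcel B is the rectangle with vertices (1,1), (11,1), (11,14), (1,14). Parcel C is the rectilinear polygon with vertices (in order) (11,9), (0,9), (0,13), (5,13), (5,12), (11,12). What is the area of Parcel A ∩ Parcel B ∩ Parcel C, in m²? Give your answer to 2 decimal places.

6.75

The intersection is the polygon with vertices (1,12), (5.5,9), (1,9).
By the shoelace formula its area is 6.75.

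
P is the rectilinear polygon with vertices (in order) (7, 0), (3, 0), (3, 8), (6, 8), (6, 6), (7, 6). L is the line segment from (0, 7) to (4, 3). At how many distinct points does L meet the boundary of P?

The segment meets the boundary at (3,4).

1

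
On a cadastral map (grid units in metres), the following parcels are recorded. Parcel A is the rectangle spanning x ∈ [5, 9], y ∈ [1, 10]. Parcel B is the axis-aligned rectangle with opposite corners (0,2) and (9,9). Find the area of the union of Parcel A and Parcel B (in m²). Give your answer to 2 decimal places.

71.00

By inclusion–exclusion:
Individual areas: |Parcel A| = 36, |Parcel B| = 63.
|Parcel A∩Parcel B|: x∈[5,9], y∈[2,9] → 4·7 = 28.
|Parcel A ∪ Parcel B| = 99 − 28 = 71.00.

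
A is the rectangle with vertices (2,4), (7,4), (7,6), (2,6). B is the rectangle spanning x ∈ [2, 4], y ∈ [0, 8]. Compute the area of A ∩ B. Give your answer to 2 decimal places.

4.00

|A∩B|: x∈[2,4], y∈[4,6] → 2·2 = 4.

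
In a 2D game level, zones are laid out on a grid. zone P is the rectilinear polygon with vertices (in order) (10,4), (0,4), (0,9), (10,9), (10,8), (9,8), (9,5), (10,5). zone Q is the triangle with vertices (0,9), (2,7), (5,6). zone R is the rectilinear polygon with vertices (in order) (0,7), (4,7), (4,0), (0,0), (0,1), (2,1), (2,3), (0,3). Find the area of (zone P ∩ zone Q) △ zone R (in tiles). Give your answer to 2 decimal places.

24.93

|zone P ∩ zone Q| = 2.
|(zone P ∩ zone Q) ∩ zone R| = 0.5333.
|(zone P ∩ zone Q) △ zone R| = 2 + 24 − 1.0667 = 24.93.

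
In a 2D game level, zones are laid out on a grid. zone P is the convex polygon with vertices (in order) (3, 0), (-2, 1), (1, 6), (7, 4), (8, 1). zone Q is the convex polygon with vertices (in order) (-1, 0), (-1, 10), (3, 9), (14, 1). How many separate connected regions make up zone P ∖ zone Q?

2

zone P ∖ zone Q splits into 2 disjoint pieces (area 0.4, area 0.9333).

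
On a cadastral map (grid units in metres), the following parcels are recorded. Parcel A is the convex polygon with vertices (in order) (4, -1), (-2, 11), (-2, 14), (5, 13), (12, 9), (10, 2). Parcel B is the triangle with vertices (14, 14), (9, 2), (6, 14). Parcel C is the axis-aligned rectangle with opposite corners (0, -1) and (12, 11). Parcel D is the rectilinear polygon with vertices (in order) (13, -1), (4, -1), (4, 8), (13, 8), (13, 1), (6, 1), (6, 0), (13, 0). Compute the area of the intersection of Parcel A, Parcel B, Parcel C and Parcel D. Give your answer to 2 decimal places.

12.00

The intersection is the polygon with vertices (7.5,8), (11.5,8), (9,2).
By the shoelace formula its area is 12.00.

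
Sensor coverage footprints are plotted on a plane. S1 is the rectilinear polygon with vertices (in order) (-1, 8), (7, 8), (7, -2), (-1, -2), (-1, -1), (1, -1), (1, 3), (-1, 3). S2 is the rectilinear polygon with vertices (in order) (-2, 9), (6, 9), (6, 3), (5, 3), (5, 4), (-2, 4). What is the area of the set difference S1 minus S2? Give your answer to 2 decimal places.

43.00

|S1| = 72, |S1∩S2| = 29.
|S1 ∖ S2| = |S1| − |S1∩S2| = 72 − 29 = 43.00.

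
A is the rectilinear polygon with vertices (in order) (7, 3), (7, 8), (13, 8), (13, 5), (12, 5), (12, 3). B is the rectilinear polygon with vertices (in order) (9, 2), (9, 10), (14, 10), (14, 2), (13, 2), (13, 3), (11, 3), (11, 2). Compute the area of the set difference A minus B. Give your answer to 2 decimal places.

10.00

|A| = 28, |A∩B| = 18.
|A ∖ B| = |A| − |A∩B| = 28 − 18 = 10.00.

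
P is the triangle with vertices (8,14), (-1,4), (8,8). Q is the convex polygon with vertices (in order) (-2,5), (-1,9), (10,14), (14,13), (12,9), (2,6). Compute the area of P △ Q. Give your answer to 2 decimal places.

|P| = 27, |Q| = 68.5, |P∩Q| = 22.8644.
|P △ Q| = |P| + |Q| − 2·|P∩Q| = 27 + 68.5 − 45.7289 = 49.77.

49.77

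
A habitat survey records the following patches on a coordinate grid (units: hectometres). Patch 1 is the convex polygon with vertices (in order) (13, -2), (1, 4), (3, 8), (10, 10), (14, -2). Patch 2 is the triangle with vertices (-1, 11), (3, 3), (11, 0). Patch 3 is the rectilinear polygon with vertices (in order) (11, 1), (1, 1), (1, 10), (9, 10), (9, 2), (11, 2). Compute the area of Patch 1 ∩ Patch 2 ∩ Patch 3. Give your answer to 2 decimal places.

The intersection is the polygon with vertices (9.909,1), (8.333,1), (3,3), (1.75,5.5), (2.771,7.543).
By the shoelace formula its area is 19.59.

19.59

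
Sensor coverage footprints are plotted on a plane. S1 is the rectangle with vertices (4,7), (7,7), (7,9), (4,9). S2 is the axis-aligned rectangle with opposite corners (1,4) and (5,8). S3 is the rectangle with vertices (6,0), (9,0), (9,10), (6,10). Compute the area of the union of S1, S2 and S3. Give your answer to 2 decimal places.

By inclusion–exclusion:
Individual areas: |S1| = 6, |S2| = 16, |S3| = 30.
|S1∩S2|: x∈[4,5], y∈[7,8] → 1·1 = 1.
|S1∩S3|: x∈[6,7], y∈[7,9] → 1·2 = 2.
|S2∩S3| = 0 (no overlap).
|S1∩S2∩S3| = 0.
|S1 ∪ S2 ∪ S3| = 52 − 3 + 0 = 49.00.

49.00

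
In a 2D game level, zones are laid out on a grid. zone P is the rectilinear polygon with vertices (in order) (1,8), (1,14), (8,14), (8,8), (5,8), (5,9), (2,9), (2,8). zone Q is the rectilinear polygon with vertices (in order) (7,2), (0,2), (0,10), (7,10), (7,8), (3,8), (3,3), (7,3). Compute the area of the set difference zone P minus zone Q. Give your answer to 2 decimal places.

|zone P| = 39, |zone P∩zone Q| = 9.
|zone P ∖ zone Q| = |zone P| − |zone P∩zone Q| = 39 − 9 = 30.00.

30.00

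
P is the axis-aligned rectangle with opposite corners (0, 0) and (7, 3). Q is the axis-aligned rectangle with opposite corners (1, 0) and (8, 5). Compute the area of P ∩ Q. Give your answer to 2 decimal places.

|P∩Q|: x∈[1,7], y∈[0,3] → 6·3 = 18.

18.00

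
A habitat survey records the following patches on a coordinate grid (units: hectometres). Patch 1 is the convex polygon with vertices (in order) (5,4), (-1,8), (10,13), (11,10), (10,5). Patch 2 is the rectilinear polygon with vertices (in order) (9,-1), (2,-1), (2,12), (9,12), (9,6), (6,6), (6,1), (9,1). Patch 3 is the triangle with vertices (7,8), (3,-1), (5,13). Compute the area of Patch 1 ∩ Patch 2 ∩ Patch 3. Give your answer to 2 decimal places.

13.44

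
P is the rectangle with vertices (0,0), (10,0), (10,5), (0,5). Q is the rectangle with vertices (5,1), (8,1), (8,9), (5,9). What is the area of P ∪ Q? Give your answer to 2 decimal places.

62.00

By inclusion–exclusion:
Individual areas: |P| = 50, |Q| = 24.
|P∩Q|: x∈[5,8], y∈[1,5] → 3·4 = 12.
|P ∪ Q| = 74 − 12 = 62.00.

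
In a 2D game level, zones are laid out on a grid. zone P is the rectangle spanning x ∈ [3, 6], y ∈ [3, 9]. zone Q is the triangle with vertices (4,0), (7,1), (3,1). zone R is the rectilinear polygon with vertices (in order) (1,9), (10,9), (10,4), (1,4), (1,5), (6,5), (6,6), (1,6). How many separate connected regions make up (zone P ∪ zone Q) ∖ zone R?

3

(zone P ∪ zone Q) ∖ zone R splits into 3 disjoint pieces (area 3, area 3, area 2).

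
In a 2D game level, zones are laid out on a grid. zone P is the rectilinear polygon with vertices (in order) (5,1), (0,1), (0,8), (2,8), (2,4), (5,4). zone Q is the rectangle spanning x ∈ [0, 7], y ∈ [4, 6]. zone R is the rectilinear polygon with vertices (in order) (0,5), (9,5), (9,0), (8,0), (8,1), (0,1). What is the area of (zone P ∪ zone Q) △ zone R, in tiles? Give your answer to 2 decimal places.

|zone P ∪ zone Q| = 33.
|(zone P ∪ zone Q) ∩ zone R| = 22.
|(zone P ∪ zone Q) △ zone R| = 33 + 37 − 44 = 26.00.

26.00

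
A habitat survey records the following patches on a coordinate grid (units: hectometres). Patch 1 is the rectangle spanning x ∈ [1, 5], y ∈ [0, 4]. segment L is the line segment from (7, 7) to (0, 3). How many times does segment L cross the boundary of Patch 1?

The segment meets the boundary at (1,3.571), (1.75,4).

2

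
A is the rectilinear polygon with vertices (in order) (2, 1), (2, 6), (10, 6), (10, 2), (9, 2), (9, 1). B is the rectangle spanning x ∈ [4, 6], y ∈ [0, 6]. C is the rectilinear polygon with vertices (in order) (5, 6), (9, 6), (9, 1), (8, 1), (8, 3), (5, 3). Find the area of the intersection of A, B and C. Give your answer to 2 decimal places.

The intersection is the polygon with vertices (6,3), (5,3), (5,6), (6,6).
By the shoelace formula its area is 3.00.

3.00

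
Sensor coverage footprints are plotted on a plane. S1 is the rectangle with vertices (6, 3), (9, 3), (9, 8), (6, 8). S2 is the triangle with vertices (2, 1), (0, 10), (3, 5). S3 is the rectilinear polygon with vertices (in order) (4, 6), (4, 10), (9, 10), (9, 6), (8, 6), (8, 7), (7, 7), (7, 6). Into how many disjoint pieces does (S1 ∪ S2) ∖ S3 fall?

2

(S1 ∪ S2) ∖ S3 splits into 2 disjoint pieces (area 10, area 8.5).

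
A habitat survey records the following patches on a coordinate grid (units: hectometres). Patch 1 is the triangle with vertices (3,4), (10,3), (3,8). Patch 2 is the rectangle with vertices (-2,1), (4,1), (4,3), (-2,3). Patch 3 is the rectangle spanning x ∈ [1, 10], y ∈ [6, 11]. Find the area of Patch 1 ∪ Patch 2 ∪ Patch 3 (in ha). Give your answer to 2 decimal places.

68.20

By inclusion–exclusion:
Individual areas: |Patch 1| = 14, |Patch 2| = 12, |Patch 3| = 45.
|Patch 1∩Patch 2| = 0.
|Patch 1∩Patch 3| = 2.8.
|Patch 2∩Patch 3| = 0 (no overlap).
|Patch 1∩Patch 2∩Patch 3| = 0.
|Patch 1 ∪ Patch 2 ∪ Patch 3| = 71 − 2.8 + 0 = 68.20.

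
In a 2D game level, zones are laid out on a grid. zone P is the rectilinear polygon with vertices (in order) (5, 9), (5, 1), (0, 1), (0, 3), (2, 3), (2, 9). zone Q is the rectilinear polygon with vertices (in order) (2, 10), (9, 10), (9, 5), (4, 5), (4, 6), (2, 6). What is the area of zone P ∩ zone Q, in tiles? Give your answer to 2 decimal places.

10.00

The intersection is the polygon with vertices (5,5), (4,5), (4,6), (2,6), (2,9), (5,9).
By the shoelace formula its area is 10.00.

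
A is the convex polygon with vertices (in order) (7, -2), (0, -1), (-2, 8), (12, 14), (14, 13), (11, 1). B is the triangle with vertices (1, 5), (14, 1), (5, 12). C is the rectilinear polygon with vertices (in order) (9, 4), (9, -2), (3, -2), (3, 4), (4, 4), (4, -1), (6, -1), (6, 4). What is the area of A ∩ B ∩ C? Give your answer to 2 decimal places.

3.00

The intersection is the polygon with vertices (6,3.462), (6,4), (9,4), (9,2.538).
By the shoelace formula its area is 3.00.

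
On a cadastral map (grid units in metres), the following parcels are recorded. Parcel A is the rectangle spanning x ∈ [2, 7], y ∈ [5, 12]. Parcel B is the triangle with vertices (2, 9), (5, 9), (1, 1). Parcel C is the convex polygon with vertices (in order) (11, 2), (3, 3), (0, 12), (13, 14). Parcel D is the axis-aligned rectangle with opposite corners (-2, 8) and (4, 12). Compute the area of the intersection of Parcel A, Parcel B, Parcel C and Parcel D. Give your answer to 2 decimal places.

2.00

The intersection is the polygon with vertices (4,9), (4,8), (2,8), (2,9).
By the shoelace formula its area is 2.00.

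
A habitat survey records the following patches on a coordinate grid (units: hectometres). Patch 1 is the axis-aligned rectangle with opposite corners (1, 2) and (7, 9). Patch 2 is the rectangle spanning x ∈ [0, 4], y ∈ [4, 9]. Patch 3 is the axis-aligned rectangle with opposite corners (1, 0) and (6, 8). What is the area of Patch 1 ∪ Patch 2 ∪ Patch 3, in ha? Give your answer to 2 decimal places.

57.00

By inclusion–exclusion:
Individual areas: |Patch 1| = 42, |Patch 2| = 20, |Patch 3| = 40.
|Patch 1∩Patch 2|: x∈[1,4], y∈[4,9] → 3·5 = 15.
|Patch 1∩Patch 3|: x∈[1,6], y∈[2,8] → 5·6 = 30.
|Patch 2∩Patch 3|: x∈[1,4], y∈[4,8] → 3·4 = 12.
|Patch 1∩Patch 2∩Patch 3| = 12.
|Patch 1 ∪ Patch 2 ∪ Patch 3| = 102 − 57 + 12 = 57.00.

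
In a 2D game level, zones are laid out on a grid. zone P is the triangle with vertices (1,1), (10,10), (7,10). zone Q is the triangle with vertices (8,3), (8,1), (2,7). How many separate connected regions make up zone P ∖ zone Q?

2

zone P ∖ zone Q splits into 2 disjoint pieces (area 2.45, area 10.4231).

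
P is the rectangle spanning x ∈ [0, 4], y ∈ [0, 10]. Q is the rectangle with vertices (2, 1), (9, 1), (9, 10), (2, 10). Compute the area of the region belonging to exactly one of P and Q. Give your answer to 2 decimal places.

67.00

|P∩Q|: x∈[2,4], y∈[1,10] → 2·9 = 18.
|P △ Q| = |P| + |Q| − 2·|P∩Q| = 40 + 63 − 36 = 67.00.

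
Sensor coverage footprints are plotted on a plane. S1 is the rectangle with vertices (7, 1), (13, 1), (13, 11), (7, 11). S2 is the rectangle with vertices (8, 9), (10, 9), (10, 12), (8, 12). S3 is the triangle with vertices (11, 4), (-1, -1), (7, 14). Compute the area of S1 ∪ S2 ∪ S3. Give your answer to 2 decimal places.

110.42

By inclusion–exclusion:
Individual areas: |S1| = 60, |S2| = 6, |S3| = 70.
|S1∩S2|: x∈[8,10], y∈[9,11] → 2·2 = 4.
|S1∩S3| = 21.5333.
|S2∩S3| = 1.25.
|S1∩S2∩S3| = 1.2.
|S1 ∪ S2 ∪ S3| = 136 − 26.7833 + 1.2 = 110.42.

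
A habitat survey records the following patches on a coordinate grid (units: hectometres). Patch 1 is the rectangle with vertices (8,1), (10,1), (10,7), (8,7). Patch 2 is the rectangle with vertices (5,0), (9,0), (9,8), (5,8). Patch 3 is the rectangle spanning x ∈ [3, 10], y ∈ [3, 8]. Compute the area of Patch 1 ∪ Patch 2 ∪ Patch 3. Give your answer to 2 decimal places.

By inclusion–exclusion:
Individual areas: |Patch 1| = 12, |Patch 2| = 32, |Patch 3| = 35.
|Patch 1∩Patch 2|: x∈[8,9], y∈[1,7] → 1·6 = 6.
|Patch 1∩Patch 3|: x∈[8,10], y∈[3,7] → 2·4 = 8.
|Patch 2∩Patch 3|: x∈[5,9], y∈[3,8] → 4·5 = 20.
|Patch 1∩Patch 2∩Patch 3| = 4.
|Patch 1 ∪ Patch 2 ∪ Patch 3| = 79 − 34 + 4 = 49.00.

49.00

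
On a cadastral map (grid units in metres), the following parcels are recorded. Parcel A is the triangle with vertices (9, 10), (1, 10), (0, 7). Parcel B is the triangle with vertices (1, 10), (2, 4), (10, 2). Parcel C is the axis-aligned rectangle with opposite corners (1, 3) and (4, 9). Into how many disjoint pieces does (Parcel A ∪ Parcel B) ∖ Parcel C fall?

(Parcel A ∪ Parcel B) ∖ Parcel C splits into 2 disjoint pieces (area 8.5, area 11.5).

2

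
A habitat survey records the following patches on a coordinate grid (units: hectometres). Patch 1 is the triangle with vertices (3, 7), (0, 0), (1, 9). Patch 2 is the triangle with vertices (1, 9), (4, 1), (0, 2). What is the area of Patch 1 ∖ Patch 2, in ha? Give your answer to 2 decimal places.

2.78

|Patch 1| = 10, |Patch 1∩Patch 2| = 7.2198.
|Patch 1 ∖ Patch 2| = |Patch 1| − |Patch 1∩Patch 2| = 10 − 7.2198 = 2.78.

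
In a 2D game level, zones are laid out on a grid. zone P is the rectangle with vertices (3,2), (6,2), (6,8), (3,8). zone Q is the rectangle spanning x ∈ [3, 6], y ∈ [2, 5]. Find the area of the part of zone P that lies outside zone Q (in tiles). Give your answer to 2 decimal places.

|zone P∩zone Q|: x∈[3,6], y∈[2,5] → 3·3 = 9.
|zone P| = 18.
|zone P ∖ zone Q| = |zone P| − |zone P∩zone Q| = 18 − 9 = 9.00.

9.00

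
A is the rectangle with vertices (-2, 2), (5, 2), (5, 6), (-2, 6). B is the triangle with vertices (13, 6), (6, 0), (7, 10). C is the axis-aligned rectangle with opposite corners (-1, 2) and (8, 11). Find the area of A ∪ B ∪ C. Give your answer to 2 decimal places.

By inclusion–exclusion:
Individual areas: |A| = 28, |B| = 32, |C| = 81.
|A∩B| = 0.
|A∩C|: x∈[-1,5], y∈[2,6] → 6·4 = 24.
|B∩C| = 10.8667.
|A∩B∩C| = 0.
|A ∪ B ∪ C| = 141 − 34.8667 + 0 = 106.13.

106.13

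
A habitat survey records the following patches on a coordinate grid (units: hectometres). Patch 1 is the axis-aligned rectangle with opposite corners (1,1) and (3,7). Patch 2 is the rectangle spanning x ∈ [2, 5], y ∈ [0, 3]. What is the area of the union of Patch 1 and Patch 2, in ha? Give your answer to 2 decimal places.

19.00

By inclusion–exclusion:
Individual areas: |Patch 1| = 12, |Patch 2| = 9.
|Patch 1∩Patch 2|: x∈[2,3], y∈[1,3] → 1·2 = 2.
|Patch 1 ∪ Patch 2| = 21 − 2 = 19.00.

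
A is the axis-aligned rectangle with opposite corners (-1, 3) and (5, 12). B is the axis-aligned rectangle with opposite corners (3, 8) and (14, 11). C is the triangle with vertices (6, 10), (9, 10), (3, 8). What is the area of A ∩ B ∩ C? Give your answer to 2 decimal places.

The intersection is the polygon with vertices (5,8.667), (3,8), (5,9.333).
By the shoelace formula its area is 0.67.

0.67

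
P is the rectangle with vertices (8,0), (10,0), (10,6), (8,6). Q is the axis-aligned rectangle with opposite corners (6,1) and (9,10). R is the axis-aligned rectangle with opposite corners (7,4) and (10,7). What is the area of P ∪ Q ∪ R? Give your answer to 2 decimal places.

By inclusion–exclusion:
Individual areas: |P| = 12, |Q| = 27, |R| = 9.
|P∩Q|: x∈[8,9], y∈[1,6] → 1·5 = 5.
|P∩R|: x∈[8,10], y∈[4,6] → 2·2 = 4.
|Q∩R|: x∈[7,9], y∈[4,7] → 2·3 = 6.
|P∩Q∩R| = 2.
|P ∪ Q ∪ R| = 48 − 15 + 2 = 35.00.

35.00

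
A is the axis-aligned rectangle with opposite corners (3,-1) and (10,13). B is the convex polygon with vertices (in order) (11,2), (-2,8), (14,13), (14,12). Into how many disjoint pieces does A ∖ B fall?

A ∖ B splits into 2 disjoint pieces (area 35.5385, area 16.4062).

2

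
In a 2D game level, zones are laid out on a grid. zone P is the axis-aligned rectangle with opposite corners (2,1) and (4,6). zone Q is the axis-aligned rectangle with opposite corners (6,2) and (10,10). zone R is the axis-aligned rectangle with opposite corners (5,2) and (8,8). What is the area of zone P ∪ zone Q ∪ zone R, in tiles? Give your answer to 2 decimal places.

48.00

By inclusion–exclusion:
Individual areas: |zone P| = 10, |zone Q| = 32, |zone R| = 18.
|zone P∩zone Q| = 0 (no overlap).
|zone P∩zone R| = 0 (no overlap).
|zone Q∩zone R|: x∈[6,8], y∈[2,8] → 2·6 = 12.
|zone P∩zone Q∩zone R| = 0.
|zone P ∪ zone Q ∪ zone R| = 60 − 12 + 0 = 48.00.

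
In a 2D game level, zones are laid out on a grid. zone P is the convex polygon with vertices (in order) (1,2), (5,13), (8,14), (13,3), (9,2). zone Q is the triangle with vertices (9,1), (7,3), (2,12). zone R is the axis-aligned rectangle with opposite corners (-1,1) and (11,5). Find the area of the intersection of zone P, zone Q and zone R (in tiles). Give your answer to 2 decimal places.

1.84

The intersection is the polygon with vertices (8.364,2), (8,2), (7,3), (5.889,5), (6.455,5).
By the shoelace formula its area is 1.84.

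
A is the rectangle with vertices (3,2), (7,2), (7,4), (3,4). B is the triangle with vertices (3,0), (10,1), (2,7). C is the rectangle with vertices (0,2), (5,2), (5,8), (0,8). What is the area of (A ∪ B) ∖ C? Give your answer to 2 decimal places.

15.54

|A ∪ B| = 25.375.
|(A ∪ B) ∩ C| = 9.8393.
|(A ∪ B) ∖ C| = 25.375 − 9.8393 = 15.54.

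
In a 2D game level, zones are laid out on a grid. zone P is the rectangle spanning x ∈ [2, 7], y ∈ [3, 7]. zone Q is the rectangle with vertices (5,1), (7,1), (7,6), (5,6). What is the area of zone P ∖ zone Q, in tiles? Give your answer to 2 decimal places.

14.00

|zone P∩zone Q|: x∈[5,7], y∈[3,6] → 2·3 = 6.
|zone P| = 20.
|zone P ∖ zone Q| = |zone P| − |zone P∩zone Q| = 20 − 6 = 14.00.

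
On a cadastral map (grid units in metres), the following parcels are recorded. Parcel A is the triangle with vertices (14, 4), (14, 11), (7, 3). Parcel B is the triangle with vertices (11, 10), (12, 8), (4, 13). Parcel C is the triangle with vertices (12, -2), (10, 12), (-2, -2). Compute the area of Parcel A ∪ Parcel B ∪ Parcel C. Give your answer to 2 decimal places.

By inclusion–exclusion:
Individual areas: |Parcel A| = 24.5, |Parcel B| = 5.5, |Parcel C| = 98.
|Parcel A∩Parcel B| = 0.0631.
|Parcel A∩Parcel C| = 7.7368.
|Parcel B∩Parcel C| = 1.7417.
|Parcel A∩Parcel B∩Parcel C| = 0.
|Parcel A ∪ Parcel B ∪ Parcel C| = 128 − 9.5417 + 0 = 118.46.

118.46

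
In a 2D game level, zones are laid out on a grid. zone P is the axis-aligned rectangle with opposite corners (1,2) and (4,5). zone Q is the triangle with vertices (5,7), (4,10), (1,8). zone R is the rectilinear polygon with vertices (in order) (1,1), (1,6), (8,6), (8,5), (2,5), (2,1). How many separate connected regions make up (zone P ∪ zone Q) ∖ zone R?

2

(zone P ∪ zone Q) ∖ zone R splits into 2 disjoint pieces (area 6, area 5.5).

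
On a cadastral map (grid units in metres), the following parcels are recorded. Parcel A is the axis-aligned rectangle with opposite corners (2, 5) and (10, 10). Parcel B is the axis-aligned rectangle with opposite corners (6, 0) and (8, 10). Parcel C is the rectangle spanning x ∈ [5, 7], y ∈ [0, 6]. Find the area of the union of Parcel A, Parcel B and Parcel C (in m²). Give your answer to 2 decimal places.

55.00

By inclusion–exclusion:
Individual areas: |Parcel A| = 40, |Parcel B| = 20, |Parcel C| = 12.
|Parcel A∩Parcel B|: x∈[6,8], y∈[5,10] → 2·5 = 10.
|Parcel A∩Parcel C|: x∈[5,7], y∈[5,6] → 2·1 = 2.
|Parcel B∩Parcel C|: x∈[6,7], y∈[0,6] → 1·6 = 6.
|Parcel A∩Parcel B∩Parcel C| = 1.
|Parcel A ∪ Parcel B ∪ Parcel C| = 72 − 18 + 1 = 55.00.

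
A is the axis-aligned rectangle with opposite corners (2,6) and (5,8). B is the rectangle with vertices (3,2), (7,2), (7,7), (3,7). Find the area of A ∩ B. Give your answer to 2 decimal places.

2.00

|A∩B|: x∈[3,5], y∈[6,7] → 2·1 = 2.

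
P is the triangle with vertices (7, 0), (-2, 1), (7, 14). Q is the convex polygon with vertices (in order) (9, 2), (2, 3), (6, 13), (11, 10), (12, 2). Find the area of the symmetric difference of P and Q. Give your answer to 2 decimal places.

|P| = 63, |Q| = 72, |P∩Q| = 31.3438.
|P △ Q| = |P| + |Q| − 2·|P∩Q| = 63 + 72 − 62.6877 = 72.31.

72.31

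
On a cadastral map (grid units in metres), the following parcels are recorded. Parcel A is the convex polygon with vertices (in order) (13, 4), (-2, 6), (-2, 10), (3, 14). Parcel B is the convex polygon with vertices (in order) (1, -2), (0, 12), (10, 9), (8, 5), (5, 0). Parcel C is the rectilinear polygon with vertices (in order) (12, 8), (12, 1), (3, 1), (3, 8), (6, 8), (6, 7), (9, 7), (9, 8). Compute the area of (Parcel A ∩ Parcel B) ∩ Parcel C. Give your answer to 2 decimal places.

|Parcel A ∩ Parcel B| = 45.6953.
|(Parcel A ∩ Parcel B) ∩ Parcel C| = 14.14.

14.14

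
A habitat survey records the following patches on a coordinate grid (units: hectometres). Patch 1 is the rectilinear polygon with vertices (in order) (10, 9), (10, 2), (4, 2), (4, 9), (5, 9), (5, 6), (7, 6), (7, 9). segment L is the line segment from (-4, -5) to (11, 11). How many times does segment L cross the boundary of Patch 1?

4

The segment meets the boundary at (9.125,9), (7,6.733), (6.312,6), (4,3.533).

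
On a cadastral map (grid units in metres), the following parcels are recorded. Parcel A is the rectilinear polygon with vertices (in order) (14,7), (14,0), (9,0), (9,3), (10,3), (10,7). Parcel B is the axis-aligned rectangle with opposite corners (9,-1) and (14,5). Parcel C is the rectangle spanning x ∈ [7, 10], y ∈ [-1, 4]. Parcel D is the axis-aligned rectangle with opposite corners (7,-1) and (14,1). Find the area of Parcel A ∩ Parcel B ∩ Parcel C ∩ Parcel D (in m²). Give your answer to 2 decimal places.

The intersection is the polygon with vertices (9,1), (10,1), (10,0), (9,0).
By the shoelace formula its area is 1.00.

1.00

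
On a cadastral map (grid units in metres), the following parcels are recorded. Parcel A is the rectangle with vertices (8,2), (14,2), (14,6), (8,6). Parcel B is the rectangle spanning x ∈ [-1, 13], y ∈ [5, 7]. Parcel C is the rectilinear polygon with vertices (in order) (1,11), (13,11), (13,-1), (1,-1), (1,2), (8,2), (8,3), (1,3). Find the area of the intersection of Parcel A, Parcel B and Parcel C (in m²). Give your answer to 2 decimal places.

5.00

The intersection is the polygon with vertices (13,6), (13,5), (8,5), (8,6).
By the shoelace formula its area is 5.00.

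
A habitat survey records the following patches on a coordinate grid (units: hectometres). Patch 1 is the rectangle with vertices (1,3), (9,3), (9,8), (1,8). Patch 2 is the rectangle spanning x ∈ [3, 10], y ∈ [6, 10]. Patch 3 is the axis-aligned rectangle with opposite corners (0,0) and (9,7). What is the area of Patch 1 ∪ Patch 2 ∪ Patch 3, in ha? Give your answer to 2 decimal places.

By inclusion–exclusion:
Individual areas: |Patch 1| = 40, |Patch 2| = 28, |Patch 3| = 63.
|Patch 1∩Patch 2|: x∈[3,9], y∈[6,8] → 6·2 = 12.
|Patch 1∩Patch 3|: x∈[1,9], y∈[3,7] → 8·4 = 32.
|Patch 2∩Patch 3|: x∈[3,9], y∈[6,7] → 6·1 = 6.
|Patch 1∩Patch 2∩Patch 3| = 6.
|Patch 1 ∪ Patch 2 ∪ Patch 3| = 131 − 50 + 6 = 87.00.

87.00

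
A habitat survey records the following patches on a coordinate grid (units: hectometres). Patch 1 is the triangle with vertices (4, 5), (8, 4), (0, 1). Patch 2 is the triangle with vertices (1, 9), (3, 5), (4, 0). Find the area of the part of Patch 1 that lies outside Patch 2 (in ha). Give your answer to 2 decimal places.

9.30

|Patch 1| = 10, |Patch 1∩Patch 2| = 0.6971.
|Patch 1 ∖ Patch 2| = |Patch 1| − |Patch 1∩Patch 2| = 10 − 0.6971 = 9.30.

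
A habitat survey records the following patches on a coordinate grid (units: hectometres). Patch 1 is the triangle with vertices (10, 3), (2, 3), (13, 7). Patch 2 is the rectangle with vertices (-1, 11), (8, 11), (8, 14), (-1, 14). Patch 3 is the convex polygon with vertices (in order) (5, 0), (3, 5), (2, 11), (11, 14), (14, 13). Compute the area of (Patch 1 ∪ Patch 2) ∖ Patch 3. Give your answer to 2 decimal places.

|Patch 1 ∪ Patch 2| = 43.
|(Patch 1 ∪ Patch 2) ∩ Patch 3| = 11.7488.
|(Patch 1 ∪ Patch 2) ∖ Patch 3| = 43 − 11.7488 = 31.25.

31.25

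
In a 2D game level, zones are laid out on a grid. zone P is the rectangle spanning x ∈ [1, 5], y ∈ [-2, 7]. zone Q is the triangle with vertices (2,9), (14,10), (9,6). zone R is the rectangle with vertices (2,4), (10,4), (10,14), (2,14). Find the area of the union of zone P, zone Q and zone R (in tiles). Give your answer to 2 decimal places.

By inclusion–exclusion:
Individual areas: |zone P| = 36, |zone Q| = 21.5, |zone R| = 80.
|zone P∩zone Q| = 0.
|zone P∩zone R|: x∈[2,5], y∈[4,7] → 3·3 = 9.
|zone Q∩zone R| = 15.7667.
|zone P∩zone Q∩zone R| = 0.
|zone P ∪ zone Q ∪ zone R| = 137.5 − 24.7667 + 0 = 112.73.

112.73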